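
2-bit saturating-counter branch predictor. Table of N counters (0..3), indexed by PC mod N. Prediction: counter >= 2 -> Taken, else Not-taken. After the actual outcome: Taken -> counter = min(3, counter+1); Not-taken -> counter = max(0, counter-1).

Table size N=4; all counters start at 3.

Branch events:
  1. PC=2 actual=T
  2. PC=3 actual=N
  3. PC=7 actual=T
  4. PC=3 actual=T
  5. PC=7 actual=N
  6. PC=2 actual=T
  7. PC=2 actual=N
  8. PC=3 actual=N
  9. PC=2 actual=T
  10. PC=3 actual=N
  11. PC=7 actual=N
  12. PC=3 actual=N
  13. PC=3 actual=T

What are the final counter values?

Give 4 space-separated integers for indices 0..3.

Answer: 3 3 3 1

Derivation:
Ev 1: PC=2 idx=2 pred=T actual=T -> ctr[2]=3
Ev 2: PC=3 idx=3 pred=T actual=N -> ctr[3]=2
Ev 3: PC=7 idx=3 pred=T actual=T -> ctr[3]=3
Ev 4: PC=3 idx=3 pred=T actual=T -> ctr[3]=3
Ev 5: PC=7 idx=3 pred=T actual=N -> ctr[3]=2
Ev 6: PC=2 idx=2 pred=T actual=T -> ctr[2]=3
Ev 7: PC=2 idx=2 pred=T actual=N -> ctr[2]=2
Ev 8: PC=3 idx=3 pred=T actual=N -> ctr[3]=1
Ev 9: PC=2 idx=2 pred=T actual=T -> ctr[2]=3
Ev 10: PC=3 idx=3 pred=N actual=N -> ctr[3]=0
Ev 11: PC=7 idx=3 pred=N actual=N -> ctr[3]=0
Ev 12: PC=3 idx=3 pred=N actual=N -> ctr[3]=0
Ev 13: PC=3 idx=3 pred=N actual=T -> ctr[3]=1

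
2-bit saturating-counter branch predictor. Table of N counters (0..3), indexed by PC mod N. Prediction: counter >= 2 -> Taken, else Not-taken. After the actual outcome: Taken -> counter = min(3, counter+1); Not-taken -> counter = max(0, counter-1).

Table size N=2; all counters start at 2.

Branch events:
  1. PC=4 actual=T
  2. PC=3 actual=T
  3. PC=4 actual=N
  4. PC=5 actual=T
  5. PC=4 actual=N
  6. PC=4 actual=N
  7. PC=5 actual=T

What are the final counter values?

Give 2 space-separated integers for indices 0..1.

Ev 1: PC=4 idx=0 pred=T actual=T -> ctr[0]=3
Ev 2: PC=3 idx=1 pred=T actual=T -> ctr[1]=3
Ev 3: PC=4 idx=0 pred=T actual=N -> ctr[0]=2
Ev 4: PC=5 idx=1 pred=T actual=T -> ctr[1]=3
Ev 5: PC=4 idx=0 pred=T actual=N -> ctr[0]=1
Ev 6: PC=4 idx=0 pred=N actual=N -> ctr[0]=0
Ev 7: PC=5 idx=1 pred=T actual=T -> ctr[1]=3

Answer: 0 3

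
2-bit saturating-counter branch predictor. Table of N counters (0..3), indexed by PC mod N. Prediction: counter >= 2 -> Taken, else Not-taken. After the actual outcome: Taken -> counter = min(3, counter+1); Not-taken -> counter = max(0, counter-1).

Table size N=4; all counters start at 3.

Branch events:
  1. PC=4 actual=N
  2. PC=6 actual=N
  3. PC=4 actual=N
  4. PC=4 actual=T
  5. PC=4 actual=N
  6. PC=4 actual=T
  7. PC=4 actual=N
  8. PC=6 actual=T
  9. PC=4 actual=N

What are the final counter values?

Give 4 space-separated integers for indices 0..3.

Ev 1: PC=4 idx=0 pred=T actual=N -> ctr[0]=2
Ev 2: PC=6 idx=2 pred=T actual=N -> ctr[2]=2
Ev 3: PC=4 idx=0 pred=T actual=N -> ctr[0]=1
Ev 4: PC=4 idx=0 pred=N actual=T -> ctr[0]=2
Ev 5: PC=4 idx=0 pred=T actual=N -> ctr[0]=1
Ev 6: PC=4 idx=0 pred=N actual=T -> ctr[0]=2
Ev 7: PC=4 idx=0 pred=T actual=N -> ctr[0]=1
Ev 8: PC=6 idx=2 pred=T actual=T -> ctr[2]=3
Ev 9: PC=4 idx=0 pred=N actual=N -> ctr[0]=0

Answer: 0 3 3 3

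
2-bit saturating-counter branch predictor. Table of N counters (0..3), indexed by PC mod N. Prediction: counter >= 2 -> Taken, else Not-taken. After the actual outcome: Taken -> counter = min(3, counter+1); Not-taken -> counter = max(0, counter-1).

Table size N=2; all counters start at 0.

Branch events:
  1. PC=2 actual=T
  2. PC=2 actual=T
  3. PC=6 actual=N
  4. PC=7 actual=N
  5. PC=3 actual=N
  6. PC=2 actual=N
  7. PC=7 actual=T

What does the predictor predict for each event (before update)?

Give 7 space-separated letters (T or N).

Answer: N N T N N N N

Derivation:
Ev 1: PC=2 idx=0 pred=N actual=T -> ctr[0]=1
Ev 2: PC=2 idx=0 pred=N actual=T -> ctr[0]=2
Ev 3: PC=6 idx=0 pred=T actual=N -> ctr[0]=1
Ev 4: PC=7 idx=1 pred=N actual=N -> ctr[1]=0
Ev 5: PC=3 idx=1 pred=N actual=N -> ctr[1]=0
Ev 6: PC=2 idx=0 pred=N actual=N -> ctr[0]=0
Ev 7: PC=7 idx=1 pred=N actual=T -> ctr[1]=1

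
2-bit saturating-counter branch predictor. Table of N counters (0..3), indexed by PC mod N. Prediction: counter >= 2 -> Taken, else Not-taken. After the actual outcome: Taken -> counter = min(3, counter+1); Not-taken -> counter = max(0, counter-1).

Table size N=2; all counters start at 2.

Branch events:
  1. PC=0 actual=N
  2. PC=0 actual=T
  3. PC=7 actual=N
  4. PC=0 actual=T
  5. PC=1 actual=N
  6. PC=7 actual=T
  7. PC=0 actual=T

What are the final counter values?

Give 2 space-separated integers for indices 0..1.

Answer: 3 1

Derivation:
Ev 1: PC=0 idx=0 pred=T actual=N -> ctr[0]=1
Ev 2: PC=0 idx=0 pred=N actual=T -> ctr[0]=2
Ev 3: PC=7 idx=1 pred=T actual=N -> ctr[1]=1
Ev 4: PC=0 idx=0 pred=T actual=T -> ctr[0]=3
Ev 5: PC=1 idx=1 pred=N actual=N -> ctr[1]=0
Ev 6: PC=7 idx=1 pred=N actual=T -> ctr[1]=1
Ev 7: PC=0 idx=0 pred=T actual=T -> ctr[0]=3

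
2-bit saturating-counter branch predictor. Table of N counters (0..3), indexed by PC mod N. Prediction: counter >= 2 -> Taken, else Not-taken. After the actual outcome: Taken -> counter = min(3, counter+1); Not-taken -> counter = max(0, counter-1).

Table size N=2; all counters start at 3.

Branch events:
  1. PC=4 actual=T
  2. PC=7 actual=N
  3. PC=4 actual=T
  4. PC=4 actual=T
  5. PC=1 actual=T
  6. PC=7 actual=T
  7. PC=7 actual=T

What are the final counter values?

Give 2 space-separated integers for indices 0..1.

Answer: 3 3

Derivation:
Ev 1: PC=4 idx=0 pred=T actual=T -> ctr[0]=3
Ev 2: PC=7 idx=1 pred=T actual=N -> ctr[1]=2
Ev 3: PC=4 idx=0 pred=T actual=T -> ctr[0]=3
Ev 4: PC=4 idx=0 pred=T actual=T -> ctr[0]=3
Ev 5: PC=1 idx=1 pred=T actual=T -> ctr[1]=3
Ev 6: PC=7 idx=1 pred=T actual=T -> ctr[1]=3
Ev 7: PC=7 idx=1 pred=T actual=T -> ctr[1]=3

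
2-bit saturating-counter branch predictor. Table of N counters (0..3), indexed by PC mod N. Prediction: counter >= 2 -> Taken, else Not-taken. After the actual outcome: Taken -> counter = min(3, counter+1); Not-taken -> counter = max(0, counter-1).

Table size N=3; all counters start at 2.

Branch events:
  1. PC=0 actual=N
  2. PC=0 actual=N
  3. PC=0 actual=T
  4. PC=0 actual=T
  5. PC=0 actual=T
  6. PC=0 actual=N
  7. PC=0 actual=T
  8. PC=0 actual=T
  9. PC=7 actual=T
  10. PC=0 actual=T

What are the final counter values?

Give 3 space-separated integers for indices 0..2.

Ev 1: PC=0 idx=0 pred=T actual=N -> ctr[0]=1
Ev 2: PC=0 idx=0 pred=N actual=N -> ctr[0]=0
Ev 3: PC=0 idx=0 pred=N actual=T -> ctr[0]=1
Ev 4: PC=0 idx=0 pred=N actual=T -> ctr[0]=2
Ev 5: PC=0 idx=0 pred=T actual=T -> ctr[0]=3
Ev 6: PC=0 idx=0 pred=T actual=N -> ctr[0]=2
Ev 7: PC=0 idx=0 pred=T actual=T -> ctr[0]=3
Ev 8: PC=0 idx=0 pred=T actual=T -> ctr[0]=3
Ev 9: PC=7 idx=1 pred=T actual=T -> ctr[1]=3
Ev 10: PC=0 idx=0 pred=T actual=T -> ctr[0]=3

Answer: 3 3 2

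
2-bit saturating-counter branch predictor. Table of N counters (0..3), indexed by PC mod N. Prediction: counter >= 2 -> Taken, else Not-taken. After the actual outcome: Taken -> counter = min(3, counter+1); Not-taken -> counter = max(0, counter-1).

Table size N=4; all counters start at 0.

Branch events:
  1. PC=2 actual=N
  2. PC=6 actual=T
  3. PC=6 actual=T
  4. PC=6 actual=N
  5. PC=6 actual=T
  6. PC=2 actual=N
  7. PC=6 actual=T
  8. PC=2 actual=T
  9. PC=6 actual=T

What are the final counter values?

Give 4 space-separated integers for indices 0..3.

Ev 1: PC=2 idx=2 pred=N actual=N -> ctr[2]=0
Ev 2: PC=6 idx=2 pred=N actual=T -> ctr[2]=1
Ev 3: PC=6 idx=2 pred=N actual=T -> ctr[2]=2
Ev 4: PC=6 idx=2 pred=T actual=N -> ctr[2]=1
Ev 5: PC=6 idx=2 pred=N actual=T -> ctr[2]=2
Ev 6: PC=2 idx=2 pred=T actual=N -> ctr[2]=1
Ev 7: PC=6 idx=2 pred=N actual=T -> ctr[2]=2
Ev 8: PC=2 idx=2 pred=T actual=T -> ctr[2]=3
Ev 9: PC=6 idx=2 pred=T actual=T -> ctr[2]=3

Answer: 0 0 3 0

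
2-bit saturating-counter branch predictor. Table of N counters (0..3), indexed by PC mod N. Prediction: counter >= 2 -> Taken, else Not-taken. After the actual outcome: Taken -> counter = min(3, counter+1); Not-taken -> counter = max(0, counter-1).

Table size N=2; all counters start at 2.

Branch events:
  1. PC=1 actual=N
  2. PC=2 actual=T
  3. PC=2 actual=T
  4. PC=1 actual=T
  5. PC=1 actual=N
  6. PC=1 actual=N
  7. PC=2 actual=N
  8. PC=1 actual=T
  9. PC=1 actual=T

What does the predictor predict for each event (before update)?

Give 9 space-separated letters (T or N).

Ev 1: PC=1 idx=1 pred=T actual=N -> ctr[1]=1
Ev 2: PC=2 idx=0 pred=T actual=T -> ctr[0]=3
Ev 3: PC=2 idx=0 pred=T actual=T -> ctr[0]=3
Ev 4: PC=1 idx=1 pred=N actual=T -> ctr[1]=2
Ev 5: PC=1 idx=1 pred=T actual=N -> ctr[1]=1
Ev 6: PC=1 idx=1 pred=N actual=N -> ctr[1]=0
Ev 7: PC=2 idx=0 pred=T actual=N -> ctr[0]=2
Ev 8: PC=1 idx=1 pred=N actual=T -> ctr[1]=1
Ev 9: PC=1 idx=1 pred=N actual=T -> ctr[1]=2

Answer: T T T N T N T N N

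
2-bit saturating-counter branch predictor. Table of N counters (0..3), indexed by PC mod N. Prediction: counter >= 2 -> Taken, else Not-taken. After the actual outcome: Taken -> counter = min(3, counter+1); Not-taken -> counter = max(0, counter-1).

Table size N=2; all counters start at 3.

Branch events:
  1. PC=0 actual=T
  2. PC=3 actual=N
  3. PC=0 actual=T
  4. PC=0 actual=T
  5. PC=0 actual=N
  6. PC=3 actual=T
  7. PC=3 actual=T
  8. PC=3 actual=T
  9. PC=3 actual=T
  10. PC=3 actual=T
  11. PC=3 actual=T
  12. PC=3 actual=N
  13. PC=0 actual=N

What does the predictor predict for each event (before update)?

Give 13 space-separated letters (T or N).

Answer: T T T T T T T T T T T T T

Derivation:
Ev 1: PC=0 idx=0 pred=T actual=T -> ctr[0]=3
Ev 2: PC=3 idx=1 pred=T actual=N -> ctr[1]=2
Ev 3: PC=0 idx=0 pred=T actual=T -> ctr[0]=3
Ev 4: PC=0 idx=0 pred=T actual=T -> ctr[0]=3
Ev 5: PC=0 idx=0 pred=T actual=N -> ctr[0]=2
Ev 6: PC=3 idx=1 pred=T actual=T -> ctr[1]=3
Ev 7: PC=3 idx=1 pred=T actual=T -> ctr[1]=3
Ev 8: PC=3 idx=1 pred=T actual=T -> ctr[1]=3
Ev 9: PC=3 idx=1 pred=T actual=T -> ctr[1]=3
Ev 10: PC=3 idx=1 pred=T actual=T -> ctr[1]=3
Ev 11: PC=3 idx=1 pred=T actual=T -> ctr[1]=3
Ev 12: PC=3 idx=1 pred=T actual=N -> ctr[1]=2
Ev 13: PC=0 idx=0 pred=T actual=N -> ctr[0]=1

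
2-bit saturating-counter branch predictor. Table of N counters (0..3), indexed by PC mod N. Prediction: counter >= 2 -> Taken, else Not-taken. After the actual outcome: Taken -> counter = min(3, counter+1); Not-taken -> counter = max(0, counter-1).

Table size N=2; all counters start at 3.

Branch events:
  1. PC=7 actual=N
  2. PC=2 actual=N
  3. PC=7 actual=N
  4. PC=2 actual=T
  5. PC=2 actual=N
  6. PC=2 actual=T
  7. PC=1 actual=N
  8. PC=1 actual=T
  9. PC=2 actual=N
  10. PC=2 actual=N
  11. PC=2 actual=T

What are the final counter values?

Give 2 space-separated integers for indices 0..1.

Ev 1: PC=7 idx=1 pred=T actual=N -> ctr[1]=2
Ev 2: PC=2 idx=0 pred=T actual=N -> ctr[0]=2
Ev 3: PC=7 idx=1 pred=T actual=N -> ctr[1]=1
Ev 4: PC=2 idx=0 pred=T actual=T -> ctr[0]=3
Ev 5: PC=2 idx=0 pred=T actual=N -> ctr[0]=2
Ev 6: PC=2 idx=0 pred=T actual=T -> ctr[0]=3
Ev 7: PC=1 idx=1 pred=N actual=N -> ctr[1]=0
Ev 8: PC=1 idx=1 pred=N actual=T -> ctr[1]=1
Ev 9: PC=2 idx=0 pred=T actual=N -> ctr[0]=2
Ev 10: PC=2 idx=0 pred=T actual=N -> ctr[0]=1
Ev 11: PC=2 idx=0 pred=N actual=T -> ctr[0]=2

Answer: 2 1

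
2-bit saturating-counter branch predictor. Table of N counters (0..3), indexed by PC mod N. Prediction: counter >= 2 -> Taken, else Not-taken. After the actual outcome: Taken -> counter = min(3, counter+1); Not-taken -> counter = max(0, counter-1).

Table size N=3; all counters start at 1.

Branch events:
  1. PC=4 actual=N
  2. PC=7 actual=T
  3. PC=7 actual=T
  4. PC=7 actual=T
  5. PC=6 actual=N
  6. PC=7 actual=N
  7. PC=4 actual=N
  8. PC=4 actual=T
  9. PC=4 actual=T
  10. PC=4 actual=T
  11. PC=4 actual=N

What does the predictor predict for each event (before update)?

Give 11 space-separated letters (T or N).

Answer: N N N T N T T N T T T

Derivation:
Ev 1: PC=4 idx=1 pred=N actual=N -> ctr[1]=0
Ev 2: PC=7 idx=1 pred=N actual=T -> ctr[1]=1
Ev 3: PC=7 idx=1 pred=N actual=T -> ctr[1]=2
Ev 4: PC=7 idx=1 pred=T actual=T -> ctr[1]=3
Ev 5: PC=6 idx=0 pred=N actual=N -> ctr[0]=0
Ev 6: PC=7 idx=1 pred=T actual=N -> ctr[1]=2
Ev 7: PC=4 idx=1 pred=T actual=N -> ctr[1]=1
Ev 8: PC=4 idx=1 pred=N actual=T -> ctr[1]=2
Ev 9: PC=4 idx=1 pred=T actual=T -> ctr[1]=3
Ev 10: PC=4 idx=1 pred=T actual=T -> ctr[1]=3
Ev 11: PC=4 idx=1 pred=T actual=N -> ctr[1]=2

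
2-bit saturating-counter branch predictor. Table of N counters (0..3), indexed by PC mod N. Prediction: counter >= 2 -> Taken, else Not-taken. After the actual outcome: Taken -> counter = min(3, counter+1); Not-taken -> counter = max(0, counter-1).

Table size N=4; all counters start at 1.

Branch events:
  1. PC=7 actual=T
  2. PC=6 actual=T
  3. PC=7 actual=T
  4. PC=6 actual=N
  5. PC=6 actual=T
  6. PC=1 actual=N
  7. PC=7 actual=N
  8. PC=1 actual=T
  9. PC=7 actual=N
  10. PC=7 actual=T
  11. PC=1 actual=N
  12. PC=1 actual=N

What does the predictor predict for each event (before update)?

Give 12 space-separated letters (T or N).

Ev 1: PC=7 idx=3 pred=N actual=T -> ctr[3]=2
Ev 2: PC=6 idx=2 pred=N actual=T -> ctr[2]=2
Ev 3: PC=7 idx=3 pred=T actual=T -> ctr[3]=3
Ev 4: PC=6 idx=2 pred=T actual=N -> ctr[2]=1
Ev 5: PC=6 idx=2 pred=N actual=T -> ctr[2]=2
Ev 6: PC=1 idx=1 pred=N actual=N -> ctr[1]=0
Ev 7: PC=7 idx=3 pred=T actual=N -> ctr[3]=2
Ev 8: PC=1 idx=1 pred=N actual=T -> ctr[1]=1
Ev 9: PC=7 idx=3 pred=T actual=N -> ctr[3]=1
Ev 10: PC=7 idx=3 pred=N actual=T -> ctr[3]=2
Ev 11: PC=1 idx=1 pred=N actual=N -> ctr[1]=0
Ev 12: PC=1 idx=1 pred=N actual=N -> ctr[1]=0

Answer: N N T T N N T N T N N N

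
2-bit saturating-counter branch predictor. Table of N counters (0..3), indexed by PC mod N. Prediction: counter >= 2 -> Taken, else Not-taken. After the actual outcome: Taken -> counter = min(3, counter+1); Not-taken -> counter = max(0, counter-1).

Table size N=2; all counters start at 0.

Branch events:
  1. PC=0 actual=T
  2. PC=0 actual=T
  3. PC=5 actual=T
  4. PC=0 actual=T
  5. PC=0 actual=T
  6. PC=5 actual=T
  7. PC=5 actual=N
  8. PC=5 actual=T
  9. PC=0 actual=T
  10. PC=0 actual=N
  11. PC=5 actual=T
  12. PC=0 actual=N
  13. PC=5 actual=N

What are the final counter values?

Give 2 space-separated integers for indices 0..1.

Answer: 1 2

Derivation:
Ev 1: PC=0 idx=0 pred=N actual=T -> ctr[0]=1
Ev 2: PC=0 idx=0 pred=N actual=T -> ctr[0]=2
Ev 3: PC=5 idx=1 pred=N actual=T -> ctr[1]=1
Ev 4: PC=0 idx=0 pred=T actual=T -> ctr[0]=3
Ev 5: PC=0 idx=0 pred=T actual=T -> ctr[0]=3
Ev 6: PC=5 idx=1 pred=N actual=T -> ctr[1]=2
Ev 7: PC=5 idx=1 pred=T actual=N -> ctr[1]=1
Ev 8: PC=5 idx=1 pred=N actual=T -> ctr[1]=2
Ev 9: PC=0 idx=0 pred=T actual=T -> ctr[0]=3
Ev 10: PC=0 idx=0 pred=T actual=N -> ctr[0]=2
Ev 11: PC=5 idx=1 pred=T actual=T -> ctr[1]=3
Ev 12: PC=0 idx=0 pred=T actual=N -> ctr[0]=1
Ev 13: PC=5 idx=1 pred=T actual=N -> ctr[1]=2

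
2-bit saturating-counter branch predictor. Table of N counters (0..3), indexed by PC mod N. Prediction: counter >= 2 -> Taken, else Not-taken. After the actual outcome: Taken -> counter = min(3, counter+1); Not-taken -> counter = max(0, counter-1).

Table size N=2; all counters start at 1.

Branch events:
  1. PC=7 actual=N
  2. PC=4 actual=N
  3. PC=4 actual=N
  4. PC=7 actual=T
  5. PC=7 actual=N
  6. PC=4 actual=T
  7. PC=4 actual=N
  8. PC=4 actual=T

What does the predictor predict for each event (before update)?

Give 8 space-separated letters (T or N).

Answer: N N N N N N N N

Derivation:
Ev 1: PC=7 idx=1 pred=N actual=N -> ctr[1]=0
Ev 2: PC=4 idx=0 pred=N actual=N -> ctr[0]=0
Ev 3: PC=4 idx=0 pred=N actual=N -> ctr[0]=0
Ev 4: PC=7 idx=1 pred=N actual=T -> ctr[1]=1
Ev 5: PC=7 idx=1 pred=N actual=N -> ctr[1]=0
Ev 6: PC=4 idx=0 pred=N actual=T -> ctr[0]=1
Ev 7: PC=4 idx=0 pred=N actual=N -> ctr[0]=0
Ev 8: PC=4 idx=0 pred=N actual=T -> ctr[0]=1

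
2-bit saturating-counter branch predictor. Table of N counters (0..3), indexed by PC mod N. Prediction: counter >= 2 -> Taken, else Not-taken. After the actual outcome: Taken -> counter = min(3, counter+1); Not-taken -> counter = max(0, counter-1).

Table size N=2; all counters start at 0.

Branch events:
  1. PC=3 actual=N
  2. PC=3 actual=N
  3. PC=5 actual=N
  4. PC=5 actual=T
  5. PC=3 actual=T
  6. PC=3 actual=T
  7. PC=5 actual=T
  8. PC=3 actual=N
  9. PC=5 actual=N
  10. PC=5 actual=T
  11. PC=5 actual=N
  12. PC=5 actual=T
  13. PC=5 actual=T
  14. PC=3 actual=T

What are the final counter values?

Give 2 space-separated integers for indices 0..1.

Answer: 0 3

Derivation:
Ev 1: PC=3 idx=1 pred=N actual=N -> ctr[1]=0
Ev 2: PC=3 idx=1 pred=N actual=N -> ctr[1]=0
Ev 3: PC=5 idx=1 pred=N actual=N -> ctr[1]=0
Ev 4: PC=5 idx=1 pred=N actual=T -> ctr[1]=1
Ev 5: PC=3 idx=1 pred=N actual=T -> ctr[1]=2
Ev 6: PC=3 idx=1 pred=T actual=T -> ctr[1]=3
Ev 7: PC=5 idx=1 pred=T actual=T -> ctr[1]=3
Ev 8: PC=3 idx=1 pred=T actual=N -> ctr[1]=2
Ev 9: PC=5 idx=1 pred=T actual=N -> ctr[1]=1
Ev 10: PC=5 idx=1 pred=N actual=T -> ctr[1]=2
Ev 11: PC=5 idx=1 pred=T actual=N -> ctr[1]=1
Ev 12: PC=5 idx=1 pred=N actual=T -> ctr[1]=2
Ev 13: PC=5 idx=1 pred=T actual=T -> ctr[1]=3
Ev 14: PC=3 idx=1 pred=T actual=T -> ctr[1]=3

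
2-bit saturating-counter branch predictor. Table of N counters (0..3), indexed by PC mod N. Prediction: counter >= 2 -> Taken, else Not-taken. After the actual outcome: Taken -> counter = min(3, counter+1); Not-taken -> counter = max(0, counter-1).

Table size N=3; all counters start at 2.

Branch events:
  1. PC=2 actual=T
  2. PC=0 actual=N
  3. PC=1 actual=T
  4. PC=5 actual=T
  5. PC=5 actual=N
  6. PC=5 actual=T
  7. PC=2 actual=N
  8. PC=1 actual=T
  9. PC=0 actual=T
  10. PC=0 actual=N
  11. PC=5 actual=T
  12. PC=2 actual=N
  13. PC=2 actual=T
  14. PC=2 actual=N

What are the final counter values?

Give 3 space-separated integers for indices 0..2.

Answer: 1 3 2

Derivation:
Ev 1: PC=2 idx=2 pred=T actual=T -> ctr[2]=3
Ev 2: PC=0 idx=0 pred=T actual=N -> ctr[0]=1
Ev 3: PC=1 idx=1 pred=T actual=T -> ctr[1]=3
Ev 4: PC=5 idx=2 pred=T actual=T -> ctr[2]=3
Ev 5: PC=5 idx=2 pred=T actual=N -> ctr[2]=2
Ev 6: PC=5 idx=2 pred=T actual=T -> ctr[2]=3
Ev 7: PC=2 idx=2 pred=T actual=N -> ctr[2]=2
Ev 8: PC=1 idx=1 pred=T actual=T -> ctr[1]=3
Ev 9: PC=0 idx=0 pred=N actual=T -> ctr[0]=2
Ev 10: PC=0 idx=0 pred=T actual=N -> ctr[0]=1
Ev 11: PC=5 idx=2 pred=T actual=T -> ctr[2]=3
Ev 12: PC=2 idx=2 pred=T actual=N -> ctr[2]=2
Ev 13: PC=2 idx=2 pred=T actual=T -> ctr[2]=3
Ev 14: PC=2 idx=2 pred=T actual=N -> ctr[2]=2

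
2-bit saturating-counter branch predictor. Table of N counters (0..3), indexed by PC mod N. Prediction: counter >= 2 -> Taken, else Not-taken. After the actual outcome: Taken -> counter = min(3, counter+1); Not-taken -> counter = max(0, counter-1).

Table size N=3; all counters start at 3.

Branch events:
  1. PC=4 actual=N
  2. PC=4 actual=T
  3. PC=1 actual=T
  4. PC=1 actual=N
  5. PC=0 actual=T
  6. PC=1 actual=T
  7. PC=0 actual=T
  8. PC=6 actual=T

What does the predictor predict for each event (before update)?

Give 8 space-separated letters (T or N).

Answer: T T T T T T T T

Derivation:
Ev 1: PC=4 idx=1 pred=T actual=N -> ctr[1]=2
Ev 2: PC=4 idx=1 pred=T actual=T -> ctr[1]=3
Ev 3: PC=1 idx=1 pred=T actual=T -> ctr[1]=3
Ev 4: PC=1 idx=1 pred=T actual=N -> ctr[1]=2
Ev 5: PC=0 idx=0 pred=T actual=T -> ctr[0]=3
Ev 6: PC=1 idx=1 pred=T actual=T -> ctr[1]=3
Ev 7: PC=0 idx=0 pred=T actual=T -> ctr[0]=3
Ev 8: PC=6 idx=0 pred=T actual=T -> ctr[0]=3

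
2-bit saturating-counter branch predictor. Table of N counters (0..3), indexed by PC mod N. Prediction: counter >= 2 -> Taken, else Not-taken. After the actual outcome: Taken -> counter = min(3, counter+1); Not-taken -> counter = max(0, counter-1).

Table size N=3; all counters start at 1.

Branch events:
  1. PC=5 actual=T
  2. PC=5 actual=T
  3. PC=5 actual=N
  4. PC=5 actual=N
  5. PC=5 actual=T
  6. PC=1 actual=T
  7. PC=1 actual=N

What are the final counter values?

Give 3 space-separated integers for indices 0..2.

Answer: 1 1 2

Derivation:
Ev 1: PC=5 idx=2 pred=N actual=T -> ctr[2]=2
Ev 2: PC=5 idx=2 pred=T actual=T -> ctr[2]=3
Ev 3: PC=5 idx=2 pred=T actual=N -> ctr[2]=2
Ev 4: PC=5 idx=2 pred=T actual=N -> ctr[2]=1
Ev 5: PC=5 idx=2 pred=N actual=T -> ctr[2]=2
Ev 6: PC=1 idx=1 pred=N actual=T -> ctr[1]=2
Ev 7: PC=1 idx=1 pred=T actual=N -> ctr[1]=1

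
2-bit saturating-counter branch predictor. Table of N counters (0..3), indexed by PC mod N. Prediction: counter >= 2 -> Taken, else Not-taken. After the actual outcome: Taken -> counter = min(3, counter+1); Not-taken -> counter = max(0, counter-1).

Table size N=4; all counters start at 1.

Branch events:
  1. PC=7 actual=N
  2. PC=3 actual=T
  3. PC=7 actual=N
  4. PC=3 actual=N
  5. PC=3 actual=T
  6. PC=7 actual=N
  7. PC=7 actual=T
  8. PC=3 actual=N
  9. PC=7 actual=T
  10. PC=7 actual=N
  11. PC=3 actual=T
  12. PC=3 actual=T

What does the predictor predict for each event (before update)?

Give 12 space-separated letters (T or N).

Answer: N N N N N N N N N N N N

Derivation:
Ev 1: PC=7 idx=3 pred=N actual=N -> ctr[3]=0
Ev 2: PC=3 idx=3 pred=N actual=T -> ctr[3]=1
Ev 3: PC=7 idx=3 pred=N actual=N -> ctr[3]=0
Ev 4: PC=3 idx=3 pred=N actual=N -> ctr[3]=0
Ev 5: PC=3 idx=3 pred=N actual=T -> ctr[3]=1
Ev 6: PC=7 idx=3 pred=N actual=N -> ctr[3]=0
Ev 7: PC=7 idx=3 pred=N actual=T -> ctr[3]=1
Ev 8: PC=3 idx=3 pred=N actual=N -> ctr[3]=0
Ev 9: PC=7 idx=3 pred=N actual=T -> ctr[3]=1
Ev 10: PC=7 idx=3 pred=N actual=N -> ctr[3]=0
Ev 11: PC=3 idx=3 pred=N actual=T -> ctr[3]=1
Ev 12: PC=3 idx=3 pred=N actual=T -> ctr[3]=2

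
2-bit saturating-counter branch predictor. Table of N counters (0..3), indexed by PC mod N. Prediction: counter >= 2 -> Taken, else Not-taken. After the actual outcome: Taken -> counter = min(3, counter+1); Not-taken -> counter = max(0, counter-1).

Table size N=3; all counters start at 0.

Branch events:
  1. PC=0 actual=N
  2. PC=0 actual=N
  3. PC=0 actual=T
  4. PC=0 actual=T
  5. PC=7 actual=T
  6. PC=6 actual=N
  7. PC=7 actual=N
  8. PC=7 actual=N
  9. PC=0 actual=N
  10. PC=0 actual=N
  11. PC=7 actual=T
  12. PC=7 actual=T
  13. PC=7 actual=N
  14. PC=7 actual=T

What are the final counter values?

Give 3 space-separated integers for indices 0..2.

Answer: 0 2 0

Derivation:
Ev 1: PC=0 idx=0 pred=N actual=N -> ctr[0]=0
Ev 2: PC=0 idx=0 pred=N actual=N -> ctr[0]=0
Ev 3: PC=0 idx=0 pred=N actual=T -> ctr[0]=1
Ev 4: PC=0 idx=0 pred=N actual=T -> ctr[0]=2
Ev 5: PC=7 idx=1 pred=N actual=T -> ctr[1]=1
Ev 6: PC=6 idx=0 pred=T actual=N -> ctr[0]=1
Ev 7: PC=7 idx=1 pred=N actual=N -> ctr[1]=0
Ev 8: PC=7 idx=1 pred=N actual=N -> ctr[1]=0
Ev 9: PC=0 idx=0 pred=N actual=N -> ctr[0]=0
Ev 10: PC=0 idx=0 pred=N actual=N -> ctr[0]=0
Ev 11: PC=7 idx=1 pred=N actual=T -> ctr[1]=1
Ev 12: PC=7 idx=1 pred=N actual=T -> ctr[1]=2
Ev 13: PC=7 idx=1 pred=T actual=N -> ctr[1]=1
Ev 14: PC=7 idx=1 pred=N actual=T -> ctr[1]=2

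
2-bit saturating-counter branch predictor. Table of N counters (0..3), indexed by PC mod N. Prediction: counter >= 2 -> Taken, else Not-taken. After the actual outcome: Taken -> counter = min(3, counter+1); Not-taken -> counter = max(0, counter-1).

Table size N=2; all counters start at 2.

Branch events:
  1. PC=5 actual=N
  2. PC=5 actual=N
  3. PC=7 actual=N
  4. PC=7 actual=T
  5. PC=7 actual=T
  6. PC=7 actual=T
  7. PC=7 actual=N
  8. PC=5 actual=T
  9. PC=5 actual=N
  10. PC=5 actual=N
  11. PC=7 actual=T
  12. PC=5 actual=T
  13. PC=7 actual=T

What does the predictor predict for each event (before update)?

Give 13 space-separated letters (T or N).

Answer: T N N N N T T T T T N T T

Derivation:
Ev 1: PC=5 idx=1 pred=T actual=N -> ctr[1]=1
Ev 2: PC=5 idx=1 pred=N actual=N -> ctr[1]=0
Ev 3: PC=7 idx=1 pred=N actual=N -> ctr[1]=0
Ev 4: PC=7 idx=1 pred=N actual=T -> ctr[1]=1
Ev 5: PC=7 idx=1 pred=N actual=T -> ctr[1]=2
Ev 6: PC=7 idx=1 pred=T actual=T -> ctr[1]=3
Ev 7: PC=7 idx=1 pred=T actual=N -> ctr[1]=2
Ev 8: PC=5 idx=1 pred=T actual=T -> ctr[1]=3
Ev 9: PC=5 idx=1 pred=T actual=N -> ctr[1]=2
Ev 10: PC=5 idx=1 pred=T actual=N -> ctr[1]=1
Ev 11: PC=7 idx=1 pred=N actual=T -> ctr[1]=2
Ev 12: PC=5 idx=1 pred=T actual=T -> ctr[1]=3
Ev 13: PC=7 idx=1 pred=T actual=T -> ctr[1]=3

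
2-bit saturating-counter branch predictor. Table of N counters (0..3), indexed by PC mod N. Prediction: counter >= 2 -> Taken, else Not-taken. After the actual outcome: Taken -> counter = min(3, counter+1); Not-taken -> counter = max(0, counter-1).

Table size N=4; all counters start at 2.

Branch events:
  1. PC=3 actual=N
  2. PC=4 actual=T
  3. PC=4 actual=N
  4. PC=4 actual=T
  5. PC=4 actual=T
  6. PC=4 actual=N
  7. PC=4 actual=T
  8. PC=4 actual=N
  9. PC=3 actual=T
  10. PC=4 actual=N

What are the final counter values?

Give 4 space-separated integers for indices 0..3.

Answer: 1 2 2 2

Derivation:
Ev 1: PC=3 idx=3 pred=T actual=N -> ctr[3]=1
Ev 2: PC=4 idx=0 pred=T actual=T -> ctr[0]=3
Ev 3: PC=4 idx=0 pred=T actual=N -> ctr[0]=2
Ev 4: PC=4 idx=0 pred=T actual=T -> ctr[0]=3
Ev 5: PC=4 idx=0 pred=T actual=T -> ctr[0]=3
Ev 6: PC=4 idx=0 pred=T actual=N -> ctr[0]=2
Ev 7: PC=4 idx=0 pred=T actual=T -> ctr[0]=3
Ev 8: PC=4 idx=0 pred=T actual=N -> ctr[0]=2
Ev 9: PC=3 idx=3 pred=N actual=T -> ctr[3]=2
Ev 10: PC=4 idx=0 pred=T actual=N -> ctr[0]=1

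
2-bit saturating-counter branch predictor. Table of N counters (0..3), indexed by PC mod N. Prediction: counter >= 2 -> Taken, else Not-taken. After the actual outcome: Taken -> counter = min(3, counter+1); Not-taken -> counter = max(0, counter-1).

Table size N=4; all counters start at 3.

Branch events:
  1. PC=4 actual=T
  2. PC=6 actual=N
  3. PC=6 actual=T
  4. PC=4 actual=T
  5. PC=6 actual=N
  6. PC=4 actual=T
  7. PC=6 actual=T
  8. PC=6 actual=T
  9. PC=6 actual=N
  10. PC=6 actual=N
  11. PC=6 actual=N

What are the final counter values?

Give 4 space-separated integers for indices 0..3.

Answer: 3 3 0 3

Derivation:
Ev 1: PC=4 idx=0 pred=T actual=T -> ctr[0]=3
Ev 2: PC=6 idx=2 pred=T actual=N -> ctr[2]=2
Ev 3: PC=6 idx=2 pred=T actual=T -> ctr[2]=3
Ev 4: PC=4 idx=0 pred=T actual=T -> ctr[0]=3
Ev 5: PC=6 idx=2 pred=T actual=N -> ctr[2]=2
Ev 6: PC=4 idx=0 pred=T actual=T -> ctr[0]=3
Ev 7: PC=6 idx=2 pred=T actual=T -> ctr[2]=3
Ev 8: PC=6 idx=2 pred=T actual=T -> ctr[2]=3
Ev 9: PC=6 idx=2 pred=T actual=N -> ctr[2]=2
Ev 10: PC=6 idx=2 pred=T actual=N -> ctr[2]=1
Ev 11: PC=6 idx=2 pred=N actual=N -> ctr[2]=0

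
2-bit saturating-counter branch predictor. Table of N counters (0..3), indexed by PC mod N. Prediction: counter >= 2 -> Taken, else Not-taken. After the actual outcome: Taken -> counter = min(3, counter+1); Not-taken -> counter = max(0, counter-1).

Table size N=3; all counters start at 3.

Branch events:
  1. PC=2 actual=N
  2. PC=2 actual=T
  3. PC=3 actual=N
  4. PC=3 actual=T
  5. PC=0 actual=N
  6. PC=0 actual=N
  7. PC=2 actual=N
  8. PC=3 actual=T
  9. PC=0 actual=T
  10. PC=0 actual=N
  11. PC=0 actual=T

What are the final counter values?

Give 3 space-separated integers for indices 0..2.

Ev 1: PC=2 idx=2 pred=T actual=N -> ctr[2]=2
Ev 2: PC=2 idx=2 pred=T actual=T -> ctr[2]=3
Ev 3: PC=3 idx=0 pred=T actual=N -> ctr[0]=2
Ev 4: PC=3 idx=0 pred=T actual=T -> ctr[0]=3
Ev 5: PC=0 idx=0 pred=T actual=N -> ctr[0]=2
Ev 6: PC=0 idx=0 pred=T actual=N -> ctr[0]=1
Ev 7: PC=2 idx=2 pred=T actual=N -> ctr[2]=2
Ev 8: PC=3 idx=0 pred=N actual=T -> ctr[0]=2
Ev 9: PC=0 idx=0 pred=T actual=T -> ctr[0]=3
Ev 10: PC=0 idx=0 pred=T actual=N -> ctr[0]=2
Ev 11: PC=0 idx=0 pred=T actual=T -> ctr[0]=3

Answer: 3 3 2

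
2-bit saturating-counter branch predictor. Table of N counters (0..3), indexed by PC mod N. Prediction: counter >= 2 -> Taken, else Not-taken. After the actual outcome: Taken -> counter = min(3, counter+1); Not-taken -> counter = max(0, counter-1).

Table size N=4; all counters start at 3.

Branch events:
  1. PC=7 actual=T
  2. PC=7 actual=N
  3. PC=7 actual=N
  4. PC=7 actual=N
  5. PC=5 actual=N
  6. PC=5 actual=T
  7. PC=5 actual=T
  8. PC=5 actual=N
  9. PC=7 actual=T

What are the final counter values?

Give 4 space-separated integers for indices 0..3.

Ev 1: PC=7 idx=3 pred=T actual=T -> ctr[3]=3
Ev 2: PC=7 idx=3 pred=T actual=N -> ctr[3]=2
Ev 3: PC=7 idx=3 pred=T actual=N -> ctr[3]=1
Ev 4: PC=7 idx=3 pred=N actual=N -> ctr[3]=0
Ev 5: PC=5 idx=1 pred=T actual=N -> ctr[1]=2
Ev 6: PC=5 idx=1 pred=T actual=T -> ctr[1]=3
Ev 7: PC=5 idx=1 pred=T actual=T -> ctr[1]=3
Ev 8: PC=5 idx=1 pred=T actual=N -> ctr[1]=2
Ev 9: PC=7 idx=3 pred=N actual=T -> ctr[3]=1

Answer: 3 2 3 1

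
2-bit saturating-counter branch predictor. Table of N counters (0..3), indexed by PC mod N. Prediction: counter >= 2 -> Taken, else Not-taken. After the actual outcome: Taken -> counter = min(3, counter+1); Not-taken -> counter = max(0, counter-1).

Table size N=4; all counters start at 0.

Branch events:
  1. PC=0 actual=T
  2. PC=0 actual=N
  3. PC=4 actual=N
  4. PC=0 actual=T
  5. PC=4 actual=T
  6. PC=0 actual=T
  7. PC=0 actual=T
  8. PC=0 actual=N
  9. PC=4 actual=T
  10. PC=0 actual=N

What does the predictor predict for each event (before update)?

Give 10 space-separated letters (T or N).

Answer: N N N N N T T T T T

Derivation:
Ev 1: PC=0 idx=0 pred=N actual=T -> ctr[0]=1
Ev 2: PC=0 idx=0 pred=N actual=N -> ctr[0]=0
Ev 3: PC=4 idx=0 pred=N actual=N -> ctr[0]=0
Ev 4: PC=0 idx=0 pred=N actual=T -> ctr[0]=1
Ev 5: PC=4 idx=0 pred=N actual=T -> ctr[0]=2
Ev 6: PC=0 idx=0 pred=T actual=T -> ctr[0]=3
Ev 7: PC=0 idx=0 pred=T actual=T -> ctr[0]=3
Ev 8: PC=0 idx=0 pred=T actual=N -> ctr[0]=2
Ev 9: PC=4 idx=0 pred=T actual=T -> ctr[0]=3
Ev 10: PC=0 idx=0 pred=T actual=N -> ctr[0]=2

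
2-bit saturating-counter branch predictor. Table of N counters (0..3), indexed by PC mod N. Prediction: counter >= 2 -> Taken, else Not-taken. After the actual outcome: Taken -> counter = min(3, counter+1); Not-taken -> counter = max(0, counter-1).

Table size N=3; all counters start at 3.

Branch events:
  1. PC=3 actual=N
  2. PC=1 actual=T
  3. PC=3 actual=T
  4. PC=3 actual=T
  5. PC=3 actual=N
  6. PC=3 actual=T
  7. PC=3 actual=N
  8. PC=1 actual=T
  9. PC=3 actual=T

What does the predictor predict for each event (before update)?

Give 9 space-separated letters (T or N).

Answer: T T T T T T T T T

Derivation:
Ev 1: PC=3 idx=0 pred=T actual=N -> ctr[0]=2
Ev 2: PC=1 idx=1 pred=T actual=T -> ctr[1]=3
Ev 3: PC=3 idx=0 pred=T actual=T -> ctr[0]=3
Ev 4: PC=3 idx=0 pred=T actual=T -> ctr[0]=3
Ev 5: PC=3 idx=0 pred=T actual=N -> ctr[0]=2
Ev 6: PC=3 idx=0 pred=T actual=T -> ctr[0]=3
Ev 7: PC=3 idx=0 pred=T actual=N -> ctr[0]=2
Ev 8: PC=1 idx=1 pred=T actual=T -> ctr[1]=3
Ev 9: PC=3 idx=0 pred=T actual=T -> ctr[0]=3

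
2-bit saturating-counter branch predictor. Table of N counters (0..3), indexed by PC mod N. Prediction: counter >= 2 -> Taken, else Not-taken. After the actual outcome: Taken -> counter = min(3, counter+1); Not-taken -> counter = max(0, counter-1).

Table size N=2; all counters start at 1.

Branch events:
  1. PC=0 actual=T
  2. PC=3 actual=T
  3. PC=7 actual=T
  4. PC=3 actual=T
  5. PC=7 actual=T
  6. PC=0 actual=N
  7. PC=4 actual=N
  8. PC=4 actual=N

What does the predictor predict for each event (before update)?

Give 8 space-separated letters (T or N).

Answer: N N T T T T N N

Derivation:
Ev 1: PC=0 idx=0 pred=N actual=T -> ctr[0]=2
Ev 2: PC=3 idx=1 pred=N actual=T -> ctr[1]=2
Ev 3: PC=7 idx=1 pred=T actual=T -> ctr[1]=3
Ev 4: PC=3 idx=1 pred=T actual=T -> ctr[1]=3
Ev 5: PC=7 idx=1 pred=T actual=T -> ctr[1]=3
Ev 6: PC=0 idx=0 pred=T actual=N -> ctr[0]=1
Ev 7: PC=4 idx=0 pred=N actual=N -> ctr[0]=0
Ev 8: PC=4 idx=0 pred=N actual=N -> ctr[0]=0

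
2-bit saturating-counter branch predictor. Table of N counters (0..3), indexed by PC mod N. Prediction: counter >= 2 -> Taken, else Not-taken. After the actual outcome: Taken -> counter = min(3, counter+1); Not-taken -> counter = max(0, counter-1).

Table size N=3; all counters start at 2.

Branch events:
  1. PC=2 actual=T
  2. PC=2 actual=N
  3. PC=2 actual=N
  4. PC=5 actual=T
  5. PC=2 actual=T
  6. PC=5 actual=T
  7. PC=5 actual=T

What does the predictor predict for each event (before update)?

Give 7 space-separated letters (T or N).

Ev 1: PC=2 idx=2 pred=T actual=T -> ctr[2]=3
Ev 2: PC=2 idx=2 pred=T actual=N -> ctr[2]=2
Ev 3: PC=2 idx=2 pred=T actual=N -> ctr[2]=1
Ev 4: PC=5 idx=2 pred=N actual=T -> ctr[2]=2
Ev 5: PC=2 idx=2 pred=T actual=T -> ctr[2]=3
Ev 6: PC=5 idx=2 pred=T actual=T -> ctr[2]=3
Ev 7: PC=5 idx=2 pred=T actual=T -> ctr[2]=3

Answer: T T T N T T T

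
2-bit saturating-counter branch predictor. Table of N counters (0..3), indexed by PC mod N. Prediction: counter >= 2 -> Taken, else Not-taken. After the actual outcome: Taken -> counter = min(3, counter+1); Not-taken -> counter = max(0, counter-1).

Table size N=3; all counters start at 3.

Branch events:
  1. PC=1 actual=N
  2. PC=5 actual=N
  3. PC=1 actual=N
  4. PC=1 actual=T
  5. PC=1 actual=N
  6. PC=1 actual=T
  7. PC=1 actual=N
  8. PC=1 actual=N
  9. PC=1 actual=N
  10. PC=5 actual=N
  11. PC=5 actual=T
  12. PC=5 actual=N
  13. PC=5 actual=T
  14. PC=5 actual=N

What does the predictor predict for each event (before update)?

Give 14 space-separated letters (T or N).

Ev 1: PC=1 idx=1 pred=T actual=N -> ctr[1]=2
Ev 2: PC=5 idx=2 pred=T actual=N -> ctr[2]=2
Ev 3: PC=1 idx=1 pred=T actual=N -> ctr[1]=1
Ev 4: PC=1 idx=1 pred=N actual=T -> ctr[1]=2
Ev 5: PC=1 idx=1 pred=T actual=N -> ctr[1]=1
Ev 6: PC=1 idx=1 pred=N actual=T -> ctr[1]=2
Ev 7: PC=1 idx=1 pred=T actual=N -> ctr[1]=1
Ev 8: PC=1 idx=1 pred=N actual=N -> ctr[1]=0
Ev 9: PC=1 idx=1 pred=N actual=N -> ctr[1]=0
Ev 10: PC=5 idx=2 pred=T actual=N -> ctr[2]=1
Ev 11: PC=5 idx=2 pred=N actual=T -> ctr[2]=2
Ev 12: PC=5 idx=2 pred=T actual=N -> ctr[2]=1
Ev 13: PC=5 idx=2 pred=N actual=T -> ctr[2]=2
Ev 14: PC=5 idx=2 pred=T actual=N -> ctr[2]=1

Answer: T T T N T N T N N T N T N T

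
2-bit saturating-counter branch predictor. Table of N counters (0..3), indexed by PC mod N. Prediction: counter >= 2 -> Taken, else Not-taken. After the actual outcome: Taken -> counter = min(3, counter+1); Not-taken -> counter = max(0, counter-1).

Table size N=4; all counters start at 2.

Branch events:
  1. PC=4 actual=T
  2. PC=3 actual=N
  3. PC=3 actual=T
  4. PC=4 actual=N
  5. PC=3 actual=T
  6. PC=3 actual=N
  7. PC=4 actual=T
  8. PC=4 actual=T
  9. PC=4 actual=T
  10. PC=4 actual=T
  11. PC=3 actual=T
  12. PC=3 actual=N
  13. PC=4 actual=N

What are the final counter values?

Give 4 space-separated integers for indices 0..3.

Ev 1: PC=4 idx=0 pred=T actual=T -> ctr[0]=3
Ev 2: PC=3 idx=3 pred=T actual=N -> ctr[3]=1
Ev 3: PC=3 idx=3 pred=N actual=T -> ctr[3]=2
Ev 4: PC=4 idx=0 pred=T actual=N -> ctr[0]=2
Ev 5: PC=3 idx=3 pred=T actual=T -> ctr[3]=3
Ev 6: PC=3 idx=3 pred=T actual=N -> ctr[3]=2
Ev 7: PC=4 idx=0 pred=T actual=T -> ctr[0]=3
Ev 8: PC=4 idx=0 pred=T actual=T -> ctr[0]=3
Ev 9: PC=4 idx=0 pred=T actual=T -> ctr[0]=3
Ev 10: PC=4 idx=0 pred=T actual=T -> ctr[0]=3
Ev 11: PC=3 idx=3 pred=T actual=T -> ctr[3]=3
Ev 12: PC=3 idx=3 pred=T actual=N -> ctr[3]=2
Ev 13: PC=4 idx=0 pred=T actual=N -> ctr[0]=2

Answer: 2 2 2 2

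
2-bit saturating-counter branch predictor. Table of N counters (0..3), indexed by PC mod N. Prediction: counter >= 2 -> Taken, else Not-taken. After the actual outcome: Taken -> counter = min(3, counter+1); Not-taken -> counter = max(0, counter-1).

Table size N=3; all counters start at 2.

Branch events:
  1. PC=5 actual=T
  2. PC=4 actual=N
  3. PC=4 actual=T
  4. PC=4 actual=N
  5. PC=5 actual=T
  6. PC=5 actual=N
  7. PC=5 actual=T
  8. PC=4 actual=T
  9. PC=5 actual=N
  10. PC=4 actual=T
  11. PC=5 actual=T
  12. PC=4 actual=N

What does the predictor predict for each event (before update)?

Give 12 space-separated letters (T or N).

Answer: T T N T T T T N T T T T

Derivation:
Ev 1: PC=5 idx=2 pred=T actual=T -> ctr[2]=3
Ev 2: PC=4 idx=1 pred=T actual=N -> ctr[1]=1
Ev 3: PC=4 idx=1 pred=N actual=T -> ctr[1]=2
Ev 4: PC=4 idx=1 pred=T actual=N -> ctr[1]=1
Ev 5: PC=5 idx=2 pred=T actual=T -> ctr[2]=3
Ev 6: PC=5 idx=2 pred=T actual=N -> ctr[2]=2
Ev 7: PC=5 idx=2 pred=T actual=T -> ctr[2]=3
Ev 8: PC=4 idx=1 pred=N actual=T -> ctr[1]=2
Ev 9: PC=5 idx=2 pred=T actual=N -> ctr[2]=2
Ev 10: PC=4 idx=1 pred=T actual=T -> ctr[1]=3
Ev 11: PC=5 idx=2 pred=T actual=T -> ctr[2]=3
Ev 12: PC=4 idx=1 pred=T actual=N -> ctr[1]=2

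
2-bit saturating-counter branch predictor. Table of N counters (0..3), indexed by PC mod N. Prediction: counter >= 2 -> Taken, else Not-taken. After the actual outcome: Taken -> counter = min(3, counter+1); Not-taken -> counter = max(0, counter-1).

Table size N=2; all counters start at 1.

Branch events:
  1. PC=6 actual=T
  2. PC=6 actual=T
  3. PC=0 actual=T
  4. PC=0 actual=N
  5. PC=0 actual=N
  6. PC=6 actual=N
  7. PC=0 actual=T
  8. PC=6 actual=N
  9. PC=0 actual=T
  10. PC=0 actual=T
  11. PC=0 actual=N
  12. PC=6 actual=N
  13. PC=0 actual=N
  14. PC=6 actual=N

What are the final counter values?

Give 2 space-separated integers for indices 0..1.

Answer: 0 1

Derivation:
Ev 1: PC=6 idx=0 pred=N actual=T -> ctr[0]=2
Ev 2: PC=6 idx=0 pred=T actual=T -> ctr[0]=3
Ev 3: PC=0 idx=0 pred=T actual=T -> ctr[0]=3
Ev 4: PC=0 idx=0 pred=T actual=N -> ctr[0]=2
Ev 5: PC=0 idx=0 pred=T actual=N -> ctr[0]=1
Ev 6: PC=6 idx=0 pred=N actual=N -> ctr[0]=0
Ev 7: PC=0 idx=0 pred=N actual=T -> ctr[0]=1
Ev 8: PC=6 idx=0 pred=N actual=N -> ctr[0]=0
Ev 9: PC=0 idx=0 pred=N actual=T -> ctr[0]=1
Ev 10: PC=0 idx=0 pred=N actual=T -> ctr[0]=2
Ev 11: PC=0 idx=0 pred=T actual=N -> ctr[0]=1
Ev 12: PC=6 idx=0 pred=N actual=N -> ctr[0]=0
Ev 13: PC=0 idx=0 pred=N actual=N -> ctr[0]=0
Ev 14: PC=6 idx=0 pred=N actual=N -> ctr[0]=0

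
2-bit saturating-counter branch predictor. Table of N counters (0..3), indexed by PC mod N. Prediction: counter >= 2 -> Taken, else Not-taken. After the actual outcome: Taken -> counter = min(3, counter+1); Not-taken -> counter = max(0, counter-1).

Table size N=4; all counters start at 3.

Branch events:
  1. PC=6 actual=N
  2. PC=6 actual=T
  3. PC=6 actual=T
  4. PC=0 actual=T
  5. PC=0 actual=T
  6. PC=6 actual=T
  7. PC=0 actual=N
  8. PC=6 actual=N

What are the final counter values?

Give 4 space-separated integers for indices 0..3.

Ev 1: PC=6 idx=2 pred=T actual=N -> ctr[2]=2
Ev 2: PC=6 idx=2 pred=T actual=T -> ctr[2]=3
Ev 3: PC=6 idx=2 pred=T actual=T -> ctr[2]=3
Ev 4: PC=0 idx=0 pred=T actual=T -> ctr[0]=3
Ev 5: PC=0 idx=0 pred=T actual=T -> ctr[0]=3
Ev 6: PC=6 idx=2 pred=T actual=T -> ctr[2]=3
Ev 7: PC=0 idx=0 pred=T actual=N -> ctr[0]=2
Ev 8: PC=6 idx=2 pred=T actual=N -> ctr[2]=2

Answer: 2 3 2 3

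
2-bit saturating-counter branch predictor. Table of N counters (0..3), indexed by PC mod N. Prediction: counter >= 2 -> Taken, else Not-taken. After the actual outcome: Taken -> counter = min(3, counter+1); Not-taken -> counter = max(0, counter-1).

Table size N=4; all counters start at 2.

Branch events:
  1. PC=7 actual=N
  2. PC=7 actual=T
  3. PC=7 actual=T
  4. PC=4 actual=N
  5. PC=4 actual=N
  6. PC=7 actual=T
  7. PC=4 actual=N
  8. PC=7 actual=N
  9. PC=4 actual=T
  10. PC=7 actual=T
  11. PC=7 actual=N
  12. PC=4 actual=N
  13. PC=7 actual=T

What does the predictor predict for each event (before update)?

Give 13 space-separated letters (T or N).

Ev 1: PC=7 idx=3 pred=T actual=N -> ctr[3]=1
Ev 2: PC=7 idx=3 pred=N actual=T -> ctr[3]=2
Ev 3: PC=7 idx=3 pred=T actual=T -> ctr[3]=3
Ev 4: PC=4 idx=0 pred=T actual=N -> ctr[0]=1
Ev 5: PC=4 idx=0 pred=N actual=N -> ctr[0]=0
Ev 6: PC=7 idx=3 pred=T actual=T -> ctr[3]=3
Ev 7: PC=4 idx=0 pred=N actual=N -> ctr[0]=0
Ev 8: PC=7 idx=3 pred=T actual=N -> ctr[3]=2
Ev 9: PC=4 idx=0 pred=N actual=T -> ctr[0]=1
Ev 10: PC=7 idx=3 pred=T actual=T -> ctr[3]=3
Ev 11: PC=7 idx=3 pred=T actual=N -> ctr[3]=2
Ev 12: PC=4 idx=0 pred=N actual=N -> ctr[0]=0
Ev 13: PC=7 idx=3 pred=T actual=T -> ctr[3]=3

Answer: T N T T N T N T N T T N T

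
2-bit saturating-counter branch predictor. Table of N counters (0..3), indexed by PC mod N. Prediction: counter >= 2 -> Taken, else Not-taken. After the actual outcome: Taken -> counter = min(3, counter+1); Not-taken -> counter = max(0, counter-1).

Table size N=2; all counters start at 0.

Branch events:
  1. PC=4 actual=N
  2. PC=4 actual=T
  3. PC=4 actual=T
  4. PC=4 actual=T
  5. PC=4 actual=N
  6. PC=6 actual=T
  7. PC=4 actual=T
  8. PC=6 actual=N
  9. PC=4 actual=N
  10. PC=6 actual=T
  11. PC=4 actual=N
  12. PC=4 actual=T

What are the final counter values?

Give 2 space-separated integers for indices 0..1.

Answer: 2 0

Derivation:
Ev 1: PC=4 idx=0 pred=N actual=N -> ctr[0]=0
Ev 2: PC=4 idx=0 pred=N actual=T -> ctr[0]=1
Ev 3: PC=4 idx=0 pred=N actual=T -> ctr[0]=2
Ev 4: PC=4 idx=0 pred=T actual=T -> ctr[0]=3
Ev 5: PC=4 idx=0 pred=T actual=N -> ctr[0]=2
Ev 6: PC=6 idx=0 pred=T actual=T -> ctr[0]=3
Ev 7: PC=4 idx=0 pred=T actual=T -> ctr[0]=3
Ev 8: PC=6 idx=0 pred=T actual=N -> ctr[0]=2
Ev 9: PC=4 idx=0 pred=T actual=N -> ctr[0]=1
Ev 10: PC=6 idx=0 pred=N actual=T -> ctr[0]=2
Ev 11: PC=4 idx=0 pred=T actual=N -> ctr[0]=1
Ev 12: PC=4 idx=0 pred=N actual=T -> ctr[0]=2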